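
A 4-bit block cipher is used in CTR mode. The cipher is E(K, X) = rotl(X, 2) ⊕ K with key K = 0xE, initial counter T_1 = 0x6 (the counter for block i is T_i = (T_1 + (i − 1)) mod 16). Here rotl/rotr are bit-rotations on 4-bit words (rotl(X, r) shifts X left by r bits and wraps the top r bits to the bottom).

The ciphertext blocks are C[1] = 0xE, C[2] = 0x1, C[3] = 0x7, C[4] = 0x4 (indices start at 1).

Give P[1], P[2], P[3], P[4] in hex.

P[1] = 0x9, P[2] = 0x2, P[3] = 0xB, P[4] = 0xC

CTR decryption: S_i = E(K, T_i) where T_i is the counter for block i; P_i = C_i ⊕ S_i.
P[1]: T = 0x6, S = E(K, T) = 0x7; 0xE ⊕ 0x7 = 0x9.
P[2]: T = 0x7, S = E(K, T) = 0x3; 0x1 ⊕ 0x3 = 0x2.
P[3]: T = 0x8, S = E(K, T) = 0xC; 0x7 ⊕ 0xC = 0xB.
P[4]: T = 0x9, S = E(K, T) = 0x8; 0x4 ⊕ 0x8 = 0xC.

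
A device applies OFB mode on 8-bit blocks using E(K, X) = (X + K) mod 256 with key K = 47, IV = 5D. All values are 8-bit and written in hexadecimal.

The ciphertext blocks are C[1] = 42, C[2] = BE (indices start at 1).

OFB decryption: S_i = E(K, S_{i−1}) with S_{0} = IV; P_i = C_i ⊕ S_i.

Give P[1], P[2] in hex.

P[1]: S = E(K, 5D) = A4; 42 ⊕ A4 = E6.
P[2]: S = E(K, A4) = EB; BE ⊕ EB = 55.

P[1] = E6, P[2] = 55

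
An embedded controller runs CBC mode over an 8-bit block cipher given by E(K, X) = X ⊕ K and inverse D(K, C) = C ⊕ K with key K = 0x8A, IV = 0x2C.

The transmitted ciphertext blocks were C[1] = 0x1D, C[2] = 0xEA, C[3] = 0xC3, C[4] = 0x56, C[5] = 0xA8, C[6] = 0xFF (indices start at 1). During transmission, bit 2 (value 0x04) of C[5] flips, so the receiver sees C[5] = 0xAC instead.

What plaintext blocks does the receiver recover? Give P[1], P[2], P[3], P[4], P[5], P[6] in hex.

CBC decryption: P_i = D(K, C_i) ⊕ C_{i−1}, with C_{0} = IV.
Only C[5] changed, to 0xAC. In CBC, a change in C_i garbles P_i and flips the same bit in P_{i+1}. Decrypting the received ciphertext:
P[1]: D(K, 0x1D) = 0x97; 0x97 ⊕ 0x2C = 0xBB.
P[2]: D(K, 0xEA) = 0x60; 0x60 ⊕ 0x1D = 0x7D.
P[3]: D(K, 0xC3) = 0x49; 0x49 ⊕ 0xEA = 0xA3.
P[4]: D(K, 0x56) = 0xDC; 0xDC ⊕ 0xC3 = 0x1F.
P[5]: D(K, 0xAC) = 0x26; 0x26 ⊕ 0x56 = 0x70.
P[6]: D(K, 0xFF) = 0x75; 0x75 ⊕ 0xAC = 0xD9.
Blocks that differ from the original plaintext: P[5], P[6].

P[1] = 0xBB, P[2] = 0x7D, P[3] = 0xA3, P[4] = 0x1F, P[5] = 0x70, P[6] = 0xD9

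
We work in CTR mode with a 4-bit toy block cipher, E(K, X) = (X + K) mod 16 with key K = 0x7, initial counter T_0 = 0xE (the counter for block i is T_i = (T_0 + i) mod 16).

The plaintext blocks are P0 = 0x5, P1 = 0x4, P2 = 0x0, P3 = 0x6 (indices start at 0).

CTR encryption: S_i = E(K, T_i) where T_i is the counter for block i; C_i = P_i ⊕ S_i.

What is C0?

C0: T = 0xE, S = E(K, T) = 0x5; 0x5 ⊕ 0x5 = 0x0.

C0 = 0x0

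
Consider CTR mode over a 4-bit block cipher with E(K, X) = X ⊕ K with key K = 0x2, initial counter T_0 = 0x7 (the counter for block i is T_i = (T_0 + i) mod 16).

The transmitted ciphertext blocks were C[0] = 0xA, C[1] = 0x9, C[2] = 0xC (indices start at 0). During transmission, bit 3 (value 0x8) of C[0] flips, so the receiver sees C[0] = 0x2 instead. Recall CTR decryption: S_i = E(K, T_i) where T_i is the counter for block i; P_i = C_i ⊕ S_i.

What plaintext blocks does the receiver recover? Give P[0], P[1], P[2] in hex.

P[0] = 0x7, P[1] = 0x3, P[2] = 0x7

Only C[0] changed, to 0x2. In CTR, a change in C_i flips the same bit in P_i only; the keystream is unaffected. Decrypting the received ciphertext:
P[0]: T = 0x7, S = E(K, T) = 0x5; 0x2 ⊕ 0x5 = 0x7.
P[1]: T = 0x8, S = E(K, T) = 0xA; 0x9 ⊕ 0xA = 0x3.
P[2]: T = 0x9, S = E(K, T) = 0xB; 0xC ⊕ 0xB = 0x7.
Blocks that differ from the original plaintext: P[0].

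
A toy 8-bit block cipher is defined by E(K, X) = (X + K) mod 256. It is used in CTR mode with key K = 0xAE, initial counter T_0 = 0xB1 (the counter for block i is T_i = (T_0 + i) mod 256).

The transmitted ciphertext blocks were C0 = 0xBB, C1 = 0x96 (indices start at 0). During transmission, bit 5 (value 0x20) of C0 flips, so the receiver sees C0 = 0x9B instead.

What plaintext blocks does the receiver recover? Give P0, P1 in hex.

P0 = 0xC4, P1 = 0xF6

CTR decryption: S_i = E(K, T_i) where T_i is the counter for block i; P_i = C_i ⊕ S_i.
Only C0 changed, to 0x9B. In CTR, a change in C_i flips the same bit in P_i only; the keystream is unaffected. Decrypting the received ciphertext:
P0: T = 0xB1, S = E(K, T) = 0x5F; 0x9B ⊕ 0x5F = 0xC4.
P1: T = 0xB2, S = E(K, T) = 0x60; 0x96 ⊕ 0x60 = 0xF6.
Blocks that differ from the original plaintext: P0.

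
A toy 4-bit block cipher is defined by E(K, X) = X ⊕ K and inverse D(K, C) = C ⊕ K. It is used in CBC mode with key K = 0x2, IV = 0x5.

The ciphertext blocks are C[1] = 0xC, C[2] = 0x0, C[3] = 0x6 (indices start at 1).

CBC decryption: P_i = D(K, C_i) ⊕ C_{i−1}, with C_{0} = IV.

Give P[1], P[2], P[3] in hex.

P[1]: D(K, 0xC) = 0xE; 0xE ⊕ 0x5 = 0xB.
P[2]: D(K, 0x0) = 0x2; 0x2 ⊕ 0xC = 0xE.
P[3]: D(K, 0x6) = 0x4; 0x4 ⊕ 0x0 = 0x4.

P[1] = 0xB, P[2] = 0xE, P[3] = 0x4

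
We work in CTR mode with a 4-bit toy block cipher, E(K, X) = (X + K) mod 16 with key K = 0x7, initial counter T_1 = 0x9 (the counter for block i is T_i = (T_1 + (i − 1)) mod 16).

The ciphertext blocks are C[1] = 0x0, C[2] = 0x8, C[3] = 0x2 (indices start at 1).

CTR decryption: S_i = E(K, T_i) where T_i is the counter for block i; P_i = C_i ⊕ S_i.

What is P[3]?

P[3]: T = 0xB, S = E(K, T) = 0x2; 0x2 ⊕ 0x2 = 0x0.

P[3] = 0x0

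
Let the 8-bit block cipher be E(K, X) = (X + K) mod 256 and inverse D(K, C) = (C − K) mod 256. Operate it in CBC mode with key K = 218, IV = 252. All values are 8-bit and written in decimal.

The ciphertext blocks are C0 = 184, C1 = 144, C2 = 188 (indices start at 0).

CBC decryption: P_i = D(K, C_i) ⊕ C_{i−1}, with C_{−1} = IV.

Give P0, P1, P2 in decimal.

P0: D(K, 184) = 222; 222 ⊕ 252 = 34.
P1: D(K, 144) = 182; 182 ⊕ 184 = 14.
P2: D(K, 188) = 226; 226 ⊕ 144 = 114.

P0 = 34, P1 = 14, P2 = 114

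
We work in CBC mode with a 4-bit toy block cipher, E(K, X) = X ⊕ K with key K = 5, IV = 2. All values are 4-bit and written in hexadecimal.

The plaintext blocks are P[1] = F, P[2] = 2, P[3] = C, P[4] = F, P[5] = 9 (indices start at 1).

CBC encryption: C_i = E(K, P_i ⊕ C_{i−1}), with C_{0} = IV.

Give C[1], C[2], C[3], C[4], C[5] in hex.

C[1] = 8, C[2] = F, C[3] = 6, C[4] = C, C[5] = 0

C[1]: P[1] ⊕ 2 = D; E(K, D) = 8.
C[2]: P[2] ⊕ 8 = A; E(K, A) = F.
C[3]: P[3] ⊕ F = 3; E(K, 3) = 6.
C[4]: P[4] ⊕ 6 = 9; E(K, 9) = C.
C[5]: P[5] ⊕ C = 5; E(K, 5) = 0.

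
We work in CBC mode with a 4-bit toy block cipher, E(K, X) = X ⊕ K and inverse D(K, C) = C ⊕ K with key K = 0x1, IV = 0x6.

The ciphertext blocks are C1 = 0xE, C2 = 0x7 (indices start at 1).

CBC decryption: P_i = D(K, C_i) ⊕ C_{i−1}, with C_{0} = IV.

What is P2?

P2: D(K, 0x7) = 0x6; 0x6 ⊕ 0xE = 0x8.

P2 = 0x8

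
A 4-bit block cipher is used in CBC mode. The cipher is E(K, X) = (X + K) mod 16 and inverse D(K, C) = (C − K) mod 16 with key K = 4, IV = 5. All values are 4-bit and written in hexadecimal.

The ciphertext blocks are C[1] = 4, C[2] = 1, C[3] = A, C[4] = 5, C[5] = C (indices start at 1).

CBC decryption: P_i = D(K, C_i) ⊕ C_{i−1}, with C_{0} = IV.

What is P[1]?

P[1] = 5

P[1]: D(K, 4) = 0; 0 ⊕ 5 = 5.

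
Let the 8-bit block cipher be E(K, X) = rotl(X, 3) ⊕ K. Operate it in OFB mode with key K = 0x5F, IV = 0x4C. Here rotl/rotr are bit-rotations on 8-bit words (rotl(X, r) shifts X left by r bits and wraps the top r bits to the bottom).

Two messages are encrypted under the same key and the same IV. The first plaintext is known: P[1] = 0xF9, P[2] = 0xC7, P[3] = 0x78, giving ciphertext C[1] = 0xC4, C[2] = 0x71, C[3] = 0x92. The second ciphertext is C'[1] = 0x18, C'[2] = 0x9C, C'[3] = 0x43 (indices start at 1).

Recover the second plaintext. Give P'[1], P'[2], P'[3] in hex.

P'[1] = 0x25, P'[2] = 0x2A, P'[3] = 0xA9

In OFB with a reused IV, both messages share the same keystream S_i, so C_i ⊕ C'_i = P_i ⊕ P'_i and thus P'_i = P_i ⊕ C_i ⊕ C'_i.
P'[1]: 0xF9 ⊕ 0xC4 ⊕ 0x18 = 0x25.
P'[2]: 0xC7 ⊕ 0x71 ⊕ 0x9C = 0x2A.
P'[3]: 0x78 ⊕ 0x92 ⊕ 0x43 = 0xA9.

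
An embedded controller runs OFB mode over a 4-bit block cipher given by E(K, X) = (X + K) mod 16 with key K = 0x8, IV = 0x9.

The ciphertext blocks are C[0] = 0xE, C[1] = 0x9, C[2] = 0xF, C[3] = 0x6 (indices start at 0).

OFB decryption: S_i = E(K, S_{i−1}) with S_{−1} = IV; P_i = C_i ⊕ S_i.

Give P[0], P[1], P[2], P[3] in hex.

P[0] = 0xF, P[1] = 0x0, P[2] = 0xE, P[3] = 0xF

P[0]: S = E(K, 0x9) = 0x1; 0xE ⊕ 0x1 = 0xF.
P[1]: S = E(K, 0x1) = 0x9; 0x9 ⊕ 0x9 = 0x0.
P[2]: S = E(K, 0x9) = 0x1; 0xF ⊕ 0x1 = 0xE.
P[3]: S = E(K, 0x1) = 0x9; 0x6 ⊕ 0x9 = 0xF.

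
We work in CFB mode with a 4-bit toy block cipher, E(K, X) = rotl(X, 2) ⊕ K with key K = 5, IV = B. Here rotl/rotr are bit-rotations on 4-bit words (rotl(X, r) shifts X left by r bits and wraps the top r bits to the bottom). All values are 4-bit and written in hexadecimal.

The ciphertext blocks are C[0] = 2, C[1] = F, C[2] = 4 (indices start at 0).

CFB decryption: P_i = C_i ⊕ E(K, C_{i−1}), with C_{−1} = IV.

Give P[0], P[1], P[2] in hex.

P[0]: E(K, B) = B; 2 ⊕ B = 9.
P[1]: E(K, 2) = D; F ⊕ D = 2.
P[2]: E(K, F) = A; 4 ⊕ A = E.

P[0] = 9, P[1] = 2, P[2] = E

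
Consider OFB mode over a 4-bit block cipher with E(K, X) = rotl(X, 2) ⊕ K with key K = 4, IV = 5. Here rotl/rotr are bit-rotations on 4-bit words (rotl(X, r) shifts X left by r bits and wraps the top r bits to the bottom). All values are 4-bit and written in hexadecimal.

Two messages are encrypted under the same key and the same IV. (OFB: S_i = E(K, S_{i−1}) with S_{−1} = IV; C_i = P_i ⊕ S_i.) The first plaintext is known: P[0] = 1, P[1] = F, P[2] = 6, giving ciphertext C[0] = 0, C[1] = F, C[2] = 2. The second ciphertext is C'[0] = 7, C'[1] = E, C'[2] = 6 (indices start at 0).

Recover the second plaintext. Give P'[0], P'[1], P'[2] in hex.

In OFB with a reused IV, both messages share the same keystream S_i, so C_i ⊕ C'_i = P_i ⊕ P'_i and thus P'_i = P_i ⊕ C_i ⊕ C'_i.
P'[0]: 1 ⊕ 0 ⊕ 7 = 6.
P'[1]: F ⊕ F ⊕ E = E.
P'[2]: 6 ⊕ 2 ⊕ 6 = 2.

P'[0] = 6, P'[1] = E, P'[2] = 2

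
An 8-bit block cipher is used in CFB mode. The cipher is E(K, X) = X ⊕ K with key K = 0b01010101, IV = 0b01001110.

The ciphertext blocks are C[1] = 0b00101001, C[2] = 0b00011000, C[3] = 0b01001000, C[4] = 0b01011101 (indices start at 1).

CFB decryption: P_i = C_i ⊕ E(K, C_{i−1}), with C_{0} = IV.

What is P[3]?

P[3] = 0b00000101

P[3]: E(K, 0b00011000) = 0b01001101; 0b01001000 ⊕ 0b01001101 = 0b00000101.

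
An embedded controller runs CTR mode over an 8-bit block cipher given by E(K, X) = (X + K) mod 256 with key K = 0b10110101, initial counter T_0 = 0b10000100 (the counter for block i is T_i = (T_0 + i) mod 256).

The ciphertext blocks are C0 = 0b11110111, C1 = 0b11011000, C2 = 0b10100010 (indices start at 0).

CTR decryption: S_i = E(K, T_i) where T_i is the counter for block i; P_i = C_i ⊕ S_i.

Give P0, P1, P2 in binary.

P0 = 0b11001110, P1 = 0b11100010, P2 = 0b10011001

P0: T = 0b10000100, S = E(K, T) = 0b00111001; 0b11110111 ⊕ 0b00111001 = 0b11001110.
P1: T = 0b10000101, S = E(K, T) = 0b00111010; 0b11011000 ⊕ 0b00111010 = 0b11100010.
P2: T = 0b10000110, S = E(K, T) = 0b00111011; 0b10100010 ⊕ 0b00111011 = 0b10011001.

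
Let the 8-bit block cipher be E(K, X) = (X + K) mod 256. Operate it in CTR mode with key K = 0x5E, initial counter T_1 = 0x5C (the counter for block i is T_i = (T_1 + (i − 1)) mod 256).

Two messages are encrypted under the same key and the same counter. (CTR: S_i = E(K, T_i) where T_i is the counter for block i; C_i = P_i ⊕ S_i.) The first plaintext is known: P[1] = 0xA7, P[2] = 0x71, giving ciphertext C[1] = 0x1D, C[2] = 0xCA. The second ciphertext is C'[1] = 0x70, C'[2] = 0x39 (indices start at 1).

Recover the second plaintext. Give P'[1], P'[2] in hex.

In CTR with a reused counter, both messages share the same keystream S_i, so C_i ⊕ C'_i = P_i ⊕ P'_i and thus P'_i = P_i ⊕ C_i ⊕ C'_i.
P'[1]: 0xA7 ⊕ 0x1D ⊕ 0x70 = 0xCA.
P'[2]: 0x71 ⊕ 0xCA ⊕ 0x39 = 0x82.

P'[1] = 0xCA, P'[2] = 0x82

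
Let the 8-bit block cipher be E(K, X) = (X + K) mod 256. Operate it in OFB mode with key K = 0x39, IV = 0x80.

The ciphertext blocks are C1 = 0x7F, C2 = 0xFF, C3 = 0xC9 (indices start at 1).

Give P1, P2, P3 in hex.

P1 = 0xC6, P2 = 0x0D, P3 = 0xE2

OFB decryption: S_i = E(K, S_{i−1}) with S_{0} = IV; P_i = C_i ⊕ S_i.
P1: S = E(K, 0x80) = 0xB9; 0x7F ⊕ 0xB9 = 0xC6.
P2: S = E(K, 0xB9) = 0xF2; 0xFF ⊕ 0xF2 = 0x0D.
P3: S = E(K, 0xF2) = 0x2B; 0xC9 ⊕ 0x2B = 0xE2.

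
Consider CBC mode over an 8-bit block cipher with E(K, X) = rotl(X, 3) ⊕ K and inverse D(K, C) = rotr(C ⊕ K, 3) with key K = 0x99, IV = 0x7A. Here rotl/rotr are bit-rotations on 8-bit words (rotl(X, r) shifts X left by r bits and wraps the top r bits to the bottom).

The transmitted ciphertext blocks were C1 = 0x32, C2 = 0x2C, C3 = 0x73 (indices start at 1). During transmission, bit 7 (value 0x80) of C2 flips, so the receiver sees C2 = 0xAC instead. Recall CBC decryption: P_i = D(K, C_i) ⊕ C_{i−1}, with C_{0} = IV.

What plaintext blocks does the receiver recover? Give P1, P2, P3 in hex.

Only C2 changed, to 0xAC. In CBC, a change in C_i garbles P_i and flips the same bit in P_{i+1}. Decrypting the received ciphertext:
P1: D(K, 0x32) = 0x75; 0x75 ⊕ 0x7A = 0x0F.
P2: D(K, 0xAC) = 0xA6; 0xA6 ⊕ 0x32 = 0x94.
P3: D(K, 0x73) = 0x5D; 0x5D ⊕ 0xAC = 0xF1.
Blocks that differ from the original plaintext: P2, P3.

P1 = 0x0F, P2 = 0x94, P3 = 0xF1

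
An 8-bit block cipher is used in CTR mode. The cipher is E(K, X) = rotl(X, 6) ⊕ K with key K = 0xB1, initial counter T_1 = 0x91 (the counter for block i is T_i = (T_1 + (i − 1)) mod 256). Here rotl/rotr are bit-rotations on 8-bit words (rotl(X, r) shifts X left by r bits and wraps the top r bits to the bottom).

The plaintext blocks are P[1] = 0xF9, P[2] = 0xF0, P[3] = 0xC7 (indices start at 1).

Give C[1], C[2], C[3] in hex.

C[1] = 0x2C, C[2] = 0xE5, C[3] = 0x92

CTR encryption: S_i = E(K, T_i) where T_i is the counter for block i; C_i = P_i ⊕ S_i.
C[1]: T = 0x91, S = E(K, T) = 0xD5; 0xF9 ⊕ 0xD5 = 0x2C.
C[2]: T = 0x92, S = E(K, T) = 0x15; 0xF0 ⊕ 0x15 = 0xE5.
C[3]: T = 0x93, S = E(K, T) = 0x55; 0xC7 ⊕ 0x55 = 0x92.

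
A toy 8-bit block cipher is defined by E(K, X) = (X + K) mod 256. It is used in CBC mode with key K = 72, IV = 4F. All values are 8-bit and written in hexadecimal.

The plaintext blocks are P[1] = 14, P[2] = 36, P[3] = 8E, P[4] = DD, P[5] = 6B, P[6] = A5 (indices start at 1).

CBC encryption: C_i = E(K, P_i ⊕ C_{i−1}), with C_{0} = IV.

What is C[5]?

C[1]: P[1] ⊕ 4F = 5B; E(K, 5B) = CD.
C[2]: P[2] ⊕ CD = FB; E(K, FB) = 6D.
C[3]: P[3] ⊕ 6D = E3; E(K, E3) = 55.
C[4]: P[4] ⊕ 55 = 88; E(K, 88) = FA.
C[5]: P[5] ⊕ FA = 91; E(K, 91) = 03.

C[5] = 03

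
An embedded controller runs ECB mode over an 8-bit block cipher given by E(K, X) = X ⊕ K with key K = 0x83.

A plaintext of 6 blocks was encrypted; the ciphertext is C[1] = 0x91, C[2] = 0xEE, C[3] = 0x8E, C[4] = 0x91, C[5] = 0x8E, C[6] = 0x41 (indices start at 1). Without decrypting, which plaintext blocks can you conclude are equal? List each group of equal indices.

ECB encrypts each block independently with the same key, so equal ciphertext blocks imply equal plaintext blocks.
C[1] = C[4] = 0x91, so P[1] = P[4].
C[3] = C[5] = 0x8E, so P[3] = P[5].

P[1] = P[4]; P[3] = P[5]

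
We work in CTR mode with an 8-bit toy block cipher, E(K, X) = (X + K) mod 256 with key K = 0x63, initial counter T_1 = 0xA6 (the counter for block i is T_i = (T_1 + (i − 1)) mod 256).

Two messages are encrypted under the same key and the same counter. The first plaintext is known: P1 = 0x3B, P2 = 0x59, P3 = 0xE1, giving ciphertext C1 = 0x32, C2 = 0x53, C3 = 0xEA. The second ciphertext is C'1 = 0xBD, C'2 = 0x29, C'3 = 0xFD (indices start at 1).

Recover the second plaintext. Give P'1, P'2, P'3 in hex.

In CTR with a reused counter, both messages share the same keystream S_i, so C_i ⊕ C'_i = P_i ⊕ P'_i and thus P'_i = P_i ⊕ C_i ⊕ C'_i.
P'1: 0x3B ⊕ 0x32 ⊕ 0xBD = 0xB4.
P'2: 0x59 ⊕ 0x53 ⊕ 0x29 = 0x23.
P'3: 0xE1 ⊕ 0xEA ⊕ 0xFD = 0xF6.

P'1 = 0xB4, P'2 = 0x23, P'3 = 0xF6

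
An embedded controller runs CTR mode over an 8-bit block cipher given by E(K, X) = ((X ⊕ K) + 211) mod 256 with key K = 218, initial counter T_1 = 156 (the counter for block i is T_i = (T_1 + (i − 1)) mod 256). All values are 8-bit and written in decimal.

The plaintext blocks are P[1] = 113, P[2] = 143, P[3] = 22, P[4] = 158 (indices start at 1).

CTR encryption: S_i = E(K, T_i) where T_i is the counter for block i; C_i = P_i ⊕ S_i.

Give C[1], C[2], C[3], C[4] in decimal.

C[1]: T = 156, S = E(K, T) = 25; 113 ⊕ 25 = 104.
C[2]: T = 157, S = E(K, T) = 26; 143 ⊕ 26 = 149.
C[3]: T = 158, S = E(K, T) = 23; 22 ⊕ 23 = 1.
C[4]: T = 159, S = E(K, T) = 24; 158 ⊕ 24 = 134.

C[1] = 104, C[2] = 149, C[3] = 1, C[4] = 134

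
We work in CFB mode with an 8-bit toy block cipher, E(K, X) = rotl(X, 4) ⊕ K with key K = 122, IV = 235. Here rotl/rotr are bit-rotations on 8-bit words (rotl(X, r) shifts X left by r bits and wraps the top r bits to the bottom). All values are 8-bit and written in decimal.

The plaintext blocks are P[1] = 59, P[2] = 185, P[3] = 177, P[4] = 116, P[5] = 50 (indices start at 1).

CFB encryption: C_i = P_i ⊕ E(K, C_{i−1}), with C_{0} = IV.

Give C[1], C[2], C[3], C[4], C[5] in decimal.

C[1]: E(K, 235) = 196; 59 ⊕ 196 = 255.
C[2]: E(K, 255) = 133; 185 ⊕ 133 = 60.
C[3]: E(K, 60) = 185; 177 ⊕ 185 = 8.
C[4]: E(K, 8) = 250; 116 ⊕ 250 = 142.
C[5]: E(K, 142) = 146; 50 ⊕ 146 = 160.

C[1] = 255, C[2] = 60, C[3] = 8, C[4] = 142, C[5] = 160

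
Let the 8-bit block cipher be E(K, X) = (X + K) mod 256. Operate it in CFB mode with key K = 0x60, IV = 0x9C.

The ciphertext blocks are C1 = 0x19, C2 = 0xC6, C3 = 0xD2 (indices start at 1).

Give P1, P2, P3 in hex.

P1 = 0xE5, P2 = 0xBF, P3 = 0xF4

CFB decryption: P_i = C_i ⊕ E(K, C_{i−1}), with C_{0} = IV.
P1: E(K, 0x9C) = 0xFC; 0x19 ⊕ 0xFC = 0xE5.
P2: E(K, 0x19) = 0x79; 0xC6 ⊕ 0x79 = 0xBF.
P3: E(K, 0xC6) = 0x26; 0xD2 ⊕ 0x26 = 0xF4.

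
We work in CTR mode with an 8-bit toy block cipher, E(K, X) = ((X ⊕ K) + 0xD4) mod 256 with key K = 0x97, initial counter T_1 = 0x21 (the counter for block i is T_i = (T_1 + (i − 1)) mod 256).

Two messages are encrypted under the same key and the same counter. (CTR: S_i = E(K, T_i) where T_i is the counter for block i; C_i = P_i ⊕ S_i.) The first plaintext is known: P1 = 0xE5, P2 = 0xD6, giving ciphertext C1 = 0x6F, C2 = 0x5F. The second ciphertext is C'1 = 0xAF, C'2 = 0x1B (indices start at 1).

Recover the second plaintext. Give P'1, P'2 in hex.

In CTR with a reused counter, both messages share the same keystream S_i, so C_i ⊕ C'_i = P_i ⊕ P'_i and thus P'_i = P_i ⊕ C_i ⊕ C'_i.
P'1: 0xE5 ⊕ 0x6F ⊕ 0xAF = 0x25.
P'2: 0xD6 ⊕ 0x5F ⊕ 0x1B = 0x92.

P'1 = 0x25, P'2 = 0x92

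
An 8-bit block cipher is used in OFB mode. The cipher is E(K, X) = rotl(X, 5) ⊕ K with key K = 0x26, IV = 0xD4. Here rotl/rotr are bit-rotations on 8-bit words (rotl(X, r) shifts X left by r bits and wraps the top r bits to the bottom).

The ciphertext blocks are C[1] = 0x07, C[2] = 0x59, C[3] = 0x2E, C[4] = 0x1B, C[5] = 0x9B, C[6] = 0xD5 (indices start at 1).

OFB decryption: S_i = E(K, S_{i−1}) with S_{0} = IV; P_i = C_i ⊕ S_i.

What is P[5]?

P[5] = 0x39

P[1]: S = E(K, 0xD4) = 0xBC; 0x07 ⊕ 0xBC = 0xBB.
P[2]: S = E(K, 0xBC) = 0xB1; 0x59 ⊕ 0xB1 = 0xE8.
P[3]: S = E(K, 0xB1) = 0x10; 0x2E ⊕ 0x10 = 0x3E.
P[4]: S = E(K, 0x10) = 0x24; 0x1B ⊕ 0x24 = 0x3F.
P[5]: S = E(K, 0x24) = 0xA2; 0x9B ⊕ 0xA2 = 0x39.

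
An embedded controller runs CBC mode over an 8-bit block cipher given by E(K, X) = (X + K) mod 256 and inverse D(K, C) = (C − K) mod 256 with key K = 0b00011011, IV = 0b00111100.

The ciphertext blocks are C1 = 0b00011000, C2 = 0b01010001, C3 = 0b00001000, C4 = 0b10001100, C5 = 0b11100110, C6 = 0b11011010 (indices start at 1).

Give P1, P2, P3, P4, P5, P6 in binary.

P1 = 0b11000001, P2 = 0b00101110, P3 = 0b10111100, P4 = 0b01111001, P5 = 0b01000111, P6 = 0b01011001

CBC decryption: P_i = D(K, C_i) ⊕ C_{i−1}, with C_{0} = IV.
P1: D(K, 0b00011000) = 0b11111101; 0b11111101 ⊕ 0b00111100 = 0b11000001.
P2: D(K, 0b01010001) = 0b00110110; 0b00110110 ⊕ 0b00011000 = 0b00101110.
P3: D(K, 0b00001000) = 0b11101101; 0b11101101 ⊕ 0b01010001 = 0b10111100.
P4: D(K, 0b10001100) = 0b01110001; 0b01110001 ⊕ 0b00001000 = 0b01111001.
P5: D(K, 0b11100110) = 0b11001011; 0b11001011 ⊕ 0b10001100 = 0b01000111.
P6: D(K, 0b11011010) = 0b10111111; 0b10111111 ⊕ 0b11100110 = 0b01011001.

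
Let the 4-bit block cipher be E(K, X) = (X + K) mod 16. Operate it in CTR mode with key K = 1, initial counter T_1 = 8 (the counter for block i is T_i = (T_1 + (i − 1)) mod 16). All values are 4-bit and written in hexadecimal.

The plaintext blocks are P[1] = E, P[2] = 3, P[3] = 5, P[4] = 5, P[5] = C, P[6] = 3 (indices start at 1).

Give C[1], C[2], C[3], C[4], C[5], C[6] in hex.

CTR encryption: S_i = E(K, T_i) where T_i is the counter for block i; C_i = P_i ⊕ S_i.
C[1]: T = 8, S = E(K, T) = 9; E ⊕ 9 = 7.
C[2]: T = 9, S = E(K, T) = A; 3 ⊕ A = 9.
C[3]: T = A, S = E(K, T) = B; 5 ⊕ B = E.
C[4]: T = B, S = E(K, T) = C; 5 ⊕ C = 9.
C[5]: T = C, S = E(K, T) = D; C ⊕ D = 1.
C[6]: T = D, S = E(K, T) = E; 3 ⊕ E = D.

C[1] = 7, C[2] = 9, C[3] = E, C[4] = 9, C[5] = 1, C[6] = D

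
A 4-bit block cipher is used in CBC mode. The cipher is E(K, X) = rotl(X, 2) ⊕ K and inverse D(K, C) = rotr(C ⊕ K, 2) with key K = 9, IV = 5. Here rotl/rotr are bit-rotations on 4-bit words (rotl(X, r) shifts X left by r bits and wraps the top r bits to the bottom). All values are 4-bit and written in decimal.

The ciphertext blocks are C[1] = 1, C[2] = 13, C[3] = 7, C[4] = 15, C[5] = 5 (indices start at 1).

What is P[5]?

CBC decryption: P_i = D(K, C_i) ⊕ C_{i−1}, with C_{0} = IV.
P[5]: D(K, 5) = 3; 3 ⊕ 15 = 12.

P[5] = 12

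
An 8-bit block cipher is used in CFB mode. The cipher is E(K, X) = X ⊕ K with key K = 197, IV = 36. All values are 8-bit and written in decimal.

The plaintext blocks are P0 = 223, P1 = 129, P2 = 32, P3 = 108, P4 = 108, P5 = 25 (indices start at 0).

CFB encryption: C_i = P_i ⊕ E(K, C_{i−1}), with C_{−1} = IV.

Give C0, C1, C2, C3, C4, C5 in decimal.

C0: E(K, 36) = 225; 223 ⊕ 225 = 62.
C1: E(K, 62) = 251; 129 ⊕ 251 = 122.
C2: E(K, 122) = 191; 32 ⊕ 191 = 159.
C3: E(K, 159) = 90; 108 ⊕ 90 = 54.
C4: E(K, 54) = 243; 108 ⊕ 243 = 159.
C5: E(K, 159) = 90; 25 ⊕ 90 = 67.

C0 = 62, C1 = 122, C2 = 159, C3 = 54, C4 = 159, C5 = 67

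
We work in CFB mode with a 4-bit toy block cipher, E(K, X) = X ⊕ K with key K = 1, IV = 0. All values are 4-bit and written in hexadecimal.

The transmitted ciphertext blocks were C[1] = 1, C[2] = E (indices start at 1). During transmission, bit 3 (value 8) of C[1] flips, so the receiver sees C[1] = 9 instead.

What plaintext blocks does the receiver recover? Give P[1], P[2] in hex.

CFB decryption: P_i = C_i ⊕ E(K, C_{i−1}), with C_{0} = IV.
Only C[1] changed, to 9. In CFB, a change in C_i flips the same bit in P_i and garbles P_{i+1}. Decrypting the received ciphertext:
P[1]: E(K, 0) = 1; 9 ⊕ 1 = 8.
P[2]: E(K, 9) = 8; E ⊕ 8 = 6.
Blocks that differ from the original plaintext: P[1], P[2].

P[1] = 8, P[2] = 6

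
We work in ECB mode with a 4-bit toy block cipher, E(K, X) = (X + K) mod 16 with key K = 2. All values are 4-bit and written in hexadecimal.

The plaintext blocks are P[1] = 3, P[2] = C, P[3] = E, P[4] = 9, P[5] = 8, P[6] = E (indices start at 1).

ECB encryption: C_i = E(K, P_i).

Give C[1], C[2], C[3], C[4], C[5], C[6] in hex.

C[1] = 5, C[2] = E, C[3] = 0, C[4] = B, C[5] = A, C[6] = 0

C[1]: E(K, 3) = 5.
C[2]: E(K, C) = E.
C[3]: E(K, E) = 0.
C[4]: E(K, 9) = B.
C[5]: E(K, 8) = A.
C[6]: E(K, E) = 0.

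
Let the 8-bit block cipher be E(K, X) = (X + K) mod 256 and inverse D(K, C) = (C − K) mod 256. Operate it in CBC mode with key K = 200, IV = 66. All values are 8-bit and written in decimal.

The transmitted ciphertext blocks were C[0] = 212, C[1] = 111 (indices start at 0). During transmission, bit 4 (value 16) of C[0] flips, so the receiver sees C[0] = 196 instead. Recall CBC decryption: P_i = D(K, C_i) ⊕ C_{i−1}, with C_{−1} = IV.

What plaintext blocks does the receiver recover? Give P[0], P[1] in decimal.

P[0] = 190, P[1] = 99

Only C[0] changed, to 196. In CBC, a change in C_i garbles P_i and flips the same bit in P_{i+1}. Decrypting the received ciphertext:
P[0]: D(K, 196) = 252; 252 ⊕ 66 = 190.
P[1]: D(K, 111) = 167; 167 ⊕ 196 = 99.
Blocks that differ from the original plaintext: P[0], P[1].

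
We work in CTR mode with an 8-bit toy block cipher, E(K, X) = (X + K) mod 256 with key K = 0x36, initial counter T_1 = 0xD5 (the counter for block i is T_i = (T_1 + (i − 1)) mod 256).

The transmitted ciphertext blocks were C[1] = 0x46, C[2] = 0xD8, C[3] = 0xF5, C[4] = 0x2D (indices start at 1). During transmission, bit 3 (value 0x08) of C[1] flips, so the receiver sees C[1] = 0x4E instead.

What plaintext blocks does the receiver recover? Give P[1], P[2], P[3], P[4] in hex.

P[1] = 0x45, P[2] = 0xD4, P[3] = 0xF8, P[4] = 0x23

CTR decryption: S_i = E(K, T_i) where T_i is the counter for block i; P_i = C_i ⊕ S_i.
Only C[1] changed, to 0x4E. In CTR, a change in C_i flips the same bit in P_i only; the keystream is unaffected. Decrypting the received ciphertext:
P[1]: T = 0xD5, S = E(K, T) = 0x0B; 0x4E ⊕ 0x0B = 0x45.
P[2]: T = 0xD6, S = E(K, T) = 0x0C; 0xD8 ⊕ 0x0C = 0xD4.
P[3]: T = 0xD7, S = E(K, T) = 0x0D; 0xF5 ⊕ 0x0D = 0xF8.
P[4]: T = 0xD8, S = E(K, T) = 0x0E; 0x2D ⊕ 0x0E = 0x23.
Blocks that differ from the original plaintext: P[1].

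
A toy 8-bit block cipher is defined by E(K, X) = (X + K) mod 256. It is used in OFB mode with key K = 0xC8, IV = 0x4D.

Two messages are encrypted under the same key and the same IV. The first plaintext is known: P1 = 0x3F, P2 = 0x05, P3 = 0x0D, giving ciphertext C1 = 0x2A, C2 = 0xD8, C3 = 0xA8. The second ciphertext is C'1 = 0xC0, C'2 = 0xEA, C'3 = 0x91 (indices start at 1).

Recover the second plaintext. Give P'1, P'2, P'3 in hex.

P'1 = 0xD5, P'2 = 0x37, P'3 = 0x34

In OFB with a reused IV, both messages share the same keystream S_i, so C_i ⊕ C'_i = P_i ⊕ P'_i and thus P'_i = P_i ⊕ C_i ⊕ C'_i.
P'1: 0x3F ⊕ 0x2A ⊕ 0xC0 = 0xD5.
P'2: 0x05 ⊕ 0xD8 ⊕ 0xEA = 0x37.
P'3: 0x0D ⊕ 0xA8 ⊕ 0x91 = 0x34.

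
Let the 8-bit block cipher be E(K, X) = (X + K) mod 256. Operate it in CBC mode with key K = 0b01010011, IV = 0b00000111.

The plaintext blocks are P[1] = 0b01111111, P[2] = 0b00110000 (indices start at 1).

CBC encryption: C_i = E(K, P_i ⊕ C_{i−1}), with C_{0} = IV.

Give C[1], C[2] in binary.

C[1]: P[1] ⊕ 0b00000111 = 0b01111000; E(K, 0b01111000) = 0b11001011.
C[2]: P[2] ⊕ 0b11001011 = 0b11111011; E(K, 0b11111011) = 0b01001110.

C[1] = 0b11001011, C[2] = 0b01001110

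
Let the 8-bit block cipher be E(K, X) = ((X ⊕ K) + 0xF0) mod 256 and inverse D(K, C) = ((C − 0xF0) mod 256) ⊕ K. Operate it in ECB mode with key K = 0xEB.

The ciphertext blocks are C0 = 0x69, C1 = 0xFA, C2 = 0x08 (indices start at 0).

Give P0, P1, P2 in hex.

ECB decryption: P_i = D(K, C_i).
P0: D(K, 0x69) = 0x92.
P1: D(K, 0xFA) = 0xE1.
P2: D(K, 0x08) = 0xF3.

P0 = 0x92, P1 = 0xE1, P2 = 0xF3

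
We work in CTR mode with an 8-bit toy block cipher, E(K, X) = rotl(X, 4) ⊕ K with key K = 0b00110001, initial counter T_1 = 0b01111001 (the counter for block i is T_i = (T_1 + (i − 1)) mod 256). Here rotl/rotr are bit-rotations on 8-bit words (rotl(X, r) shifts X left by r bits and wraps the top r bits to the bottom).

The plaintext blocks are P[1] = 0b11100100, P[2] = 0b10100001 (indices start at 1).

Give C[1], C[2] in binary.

CTR encryption: S_i = E(K, T_i) where T_i is the counter for block i; C_i = P_i ⊕ S_i.
C[1]: T = 0b01111001, S = E(K, T) = 0b10100110; 0b11100100 ⊕ 0b10100110 = 0b01000010.
C[2]: T = 0b01111010, S = E(K, T) = 0b10010110; 0b10100001 ⊕ 0b10010110 = 0b00110111.

C[1] = 0b01000010, C[2] = 0b00110111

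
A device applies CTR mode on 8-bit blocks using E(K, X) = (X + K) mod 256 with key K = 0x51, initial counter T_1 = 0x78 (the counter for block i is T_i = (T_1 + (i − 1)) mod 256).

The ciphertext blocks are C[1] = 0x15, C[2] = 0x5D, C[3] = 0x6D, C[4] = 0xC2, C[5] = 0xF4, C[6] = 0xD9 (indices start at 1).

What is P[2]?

CTR decryption: S_i = E(K, T_i) where T_i is the counter for block i; P_i = C_i ⊕ S_i.
P[2]: T = 0x79, S = E(K, T) = 0xCA; 0x5D ⊕ 0xCA = 0x97.

P[2] = 0x97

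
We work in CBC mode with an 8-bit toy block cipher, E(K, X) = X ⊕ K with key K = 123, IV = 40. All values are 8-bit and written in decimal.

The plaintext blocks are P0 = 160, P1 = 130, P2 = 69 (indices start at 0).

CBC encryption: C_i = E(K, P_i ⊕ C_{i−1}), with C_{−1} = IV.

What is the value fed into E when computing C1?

113

C0: P0 ⊕ 40 = 136; E(K, 136) = 243.
C1: P1 ⊕ 243 = 113; E(K, 113) = 10.
So the input to E for block 1 is 113.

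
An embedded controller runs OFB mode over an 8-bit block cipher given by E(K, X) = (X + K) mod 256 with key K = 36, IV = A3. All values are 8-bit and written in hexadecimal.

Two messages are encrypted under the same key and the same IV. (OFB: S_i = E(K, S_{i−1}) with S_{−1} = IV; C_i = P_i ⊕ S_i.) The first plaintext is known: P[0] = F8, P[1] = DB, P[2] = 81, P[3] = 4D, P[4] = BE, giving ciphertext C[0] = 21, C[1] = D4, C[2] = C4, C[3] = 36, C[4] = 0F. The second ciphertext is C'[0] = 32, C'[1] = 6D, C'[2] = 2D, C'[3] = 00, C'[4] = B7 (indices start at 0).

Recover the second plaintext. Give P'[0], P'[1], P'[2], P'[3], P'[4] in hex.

In OFB with a reused IV, both messages share the same keystream S_i, so C_i ⊕ C'_i = P_i ⊕ P'_i and thus P'_i = P_i ⊕ C_i ⊕ C'_i.
P'[0]: F8 ⊕ 21 ⊕ 32 = EB.
P'[1]: DB ⊕ D4 ⊕ 6D = 62.
P'[2]: 81 ⊕ C4 ⊕ 2D = 68.
P'[3]: 4D ⊕ 36 ⊕ 00 = 7B.
P'[4]: BE ⊕ 0F ⊕ B7 = 06.

P'[0] = EB, P'[1] = 62, P'[2] = 68, P'[3] = 7B, P'[4] = 06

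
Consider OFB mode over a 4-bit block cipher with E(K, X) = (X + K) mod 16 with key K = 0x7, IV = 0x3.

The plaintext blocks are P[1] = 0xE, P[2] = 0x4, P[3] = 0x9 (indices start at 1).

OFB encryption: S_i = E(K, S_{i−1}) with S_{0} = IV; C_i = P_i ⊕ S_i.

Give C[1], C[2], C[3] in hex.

C[1]: S = E(K, 0x3) = 0xA; 0xE ⊕ 0xA = 0x4.
C[2]: S = E(K, 0xA) = 0x1; 0x4 ⊕ 0x1 = 0x5.
C[3]: S = E(K, 0x1) = 0x8; 0x9 ⊕ 0x8 = 0x1.

C[1] = 0x4, C[2] = 0x5, C[3] = 0x1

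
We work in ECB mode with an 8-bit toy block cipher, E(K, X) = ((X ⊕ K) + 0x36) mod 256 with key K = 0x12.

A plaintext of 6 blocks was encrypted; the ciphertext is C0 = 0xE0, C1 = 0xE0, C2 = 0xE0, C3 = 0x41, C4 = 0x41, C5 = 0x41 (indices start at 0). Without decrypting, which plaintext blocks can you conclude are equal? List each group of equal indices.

P0 = P1 = P2; P3 = P4 = P5

ECB encrypts each block independently with the same key, so equal ciphertext blocks imply equal plaintext blocks.
C0 = C1 = C2 = 0xE0, so P0 = P1 = P2.
C3 = C4 = C5 = 0x41, so P3 = P4 = P5.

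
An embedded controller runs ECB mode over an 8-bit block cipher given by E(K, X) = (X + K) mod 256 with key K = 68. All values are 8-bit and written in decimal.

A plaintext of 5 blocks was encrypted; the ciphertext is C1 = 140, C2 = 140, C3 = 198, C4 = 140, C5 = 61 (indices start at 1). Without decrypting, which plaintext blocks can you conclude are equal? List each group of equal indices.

P1 = P2 = P4

ECB encrypts each block independently with the same key, so equal ciphertext blocks imply equal plaintext blocks.
C1 = C2 = C4 = 140, so P1 = P2 = P4.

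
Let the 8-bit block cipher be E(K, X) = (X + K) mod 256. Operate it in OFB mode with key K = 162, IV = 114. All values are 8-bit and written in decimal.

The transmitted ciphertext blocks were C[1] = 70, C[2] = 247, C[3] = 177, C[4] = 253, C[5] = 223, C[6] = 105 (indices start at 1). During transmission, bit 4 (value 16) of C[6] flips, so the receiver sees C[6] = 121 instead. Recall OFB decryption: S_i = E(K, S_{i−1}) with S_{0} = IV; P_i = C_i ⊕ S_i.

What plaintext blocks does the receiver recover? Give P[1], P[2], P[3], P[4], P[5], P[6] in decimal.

Only C[6] changed, to 121. In OFB, a change in C_i flips the same bit in P_i only; the keystream is unaffected. Decrypting the received ciphertext:
P[1]: S = E(K, 114) = 20; 70 ⊕ 20 = 82.
P[2]: S = E(K, 20) = 182; 247 ⊕ 182 = 65.
P[3]: S = E(K, 182) = 88; 177 ⊕ 88 = 233.
P[4]: S = E(K, 88) = 250; 253 ⊕ 250 = 7.
P[5]: S = E(K, 250) = 156; 223 ⊕ 156 = 67.
P[6]: S = E(K, 156) = 62; 121 ⊕ 62 = 71.
Blocks that differ from the original plaintext: P[6].

P[1] = 82, P[2] = 65, P[3] = 233, P[4] = 7, P[5] = 67, P[6] = 71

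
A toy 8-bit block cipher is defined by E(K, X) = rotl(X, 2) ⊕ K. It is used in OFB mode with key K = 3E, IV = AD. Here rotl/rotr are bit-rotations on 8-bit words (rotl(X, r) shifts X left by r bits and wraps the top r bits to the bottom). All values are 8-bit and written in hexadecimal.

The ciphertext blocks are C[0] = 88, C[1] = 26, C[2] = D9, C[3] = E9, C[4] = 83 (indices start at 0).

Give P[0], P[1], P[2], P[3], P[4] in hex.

P[0] = 00, P[1] = 3A, P[2] = 97, P[3] = EE, P[4] = A1

OFB decryption: S_i = E(K, S_{i−1}) with S_{−1} = IV; P_i = C_i ⊕ S_i.
P[0]: S = E(K, AD) = 88; 88 ⊕ 88 = 00.
P[1]: S = E(K, 88) = 1C; 26 ⊕ 1C = 3A.
P[2]: S = E(K, 1C) = 4E; D9 ⊕ 4E = 97.
P[3]: S = E(K, 4E) = 07; E9 ⊕ 07 = EE.
P[4]: S = E(K, 07) = 22; 83 ⊕ 22 = A1.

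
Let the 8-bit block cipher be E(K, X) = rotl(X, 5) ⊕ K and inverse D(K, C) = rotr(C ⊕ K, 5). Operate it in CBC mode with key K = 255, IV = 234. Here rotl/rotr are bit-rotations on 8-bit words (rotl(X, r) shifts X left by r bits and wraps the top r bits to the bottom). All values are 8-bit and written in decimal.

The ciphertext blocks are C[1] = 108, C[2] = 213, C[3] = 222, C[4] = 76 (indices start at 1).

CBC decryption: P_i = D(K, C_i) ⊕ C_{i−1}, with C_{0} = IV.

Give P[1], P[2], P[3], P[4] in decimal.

P[1]: D(K, 108) = 156; 156 ⊕ 234 = 118.
P[2]: D(K, 213) = 81; 81 ⊕ 108 = 61.
P[3]: D(K, 222) = 9; 9 ⊕ 213 = 220.
P[4]: D(K, 76) = 157; 157 ⊕ 222 = 67.

P[1] = 118, P[2] = 61, P[3] = 220, P[4] = 67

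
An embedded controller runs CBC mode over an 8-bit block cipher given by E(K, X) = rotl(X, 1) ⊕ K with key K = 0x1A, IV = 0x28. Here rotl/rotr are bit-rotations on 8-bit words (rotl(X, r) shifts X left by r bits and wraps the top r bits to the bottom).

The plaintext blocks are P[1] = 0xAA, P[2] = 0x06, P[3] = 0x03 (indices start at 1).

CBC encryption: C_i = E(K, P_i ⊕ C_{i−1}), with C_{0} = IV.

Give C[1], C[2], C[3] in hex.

C[1] = 0x1F, C[2] = 0x28, C[3] = 0x4C

C[1]: P[1] ⊕ 0x28 = 0x82; E(K, 0x82) = 0x1F.
C[2]: P[2] ⊕ 0x1F = 0x19; E(K, 0x19) = 0x28.
C[3]: P[3] ⊕ 0x28 = 0x2B; E(K, 0x2B) = 0x4C.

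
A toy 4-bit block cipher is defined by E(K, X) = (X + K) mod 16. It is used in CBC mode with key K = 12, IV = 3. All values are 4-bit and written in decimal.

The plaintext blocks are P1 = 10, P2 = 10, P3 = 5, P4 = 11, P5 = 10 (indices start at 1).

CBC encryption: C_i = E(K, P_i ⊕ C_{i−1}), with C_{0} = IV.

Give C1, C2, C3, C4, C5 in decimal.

C1 = 5, C2 = 11, C3 = 10, C4 = 13, C5 = 3

C1: P1 ⊕ 3 = 9; E(K, 9) = 5.
C2: P2 ⊕ 5 = 15; E(K, 15) = 11.
C3: P3 ⊕ 11 = 14; E(K, 14) = 10.
C4: P4 ⊕ 10 = 1; E(K, 1) = 13.
C5: P5 ⊕ 13 = 7; E(K, 7) = 3.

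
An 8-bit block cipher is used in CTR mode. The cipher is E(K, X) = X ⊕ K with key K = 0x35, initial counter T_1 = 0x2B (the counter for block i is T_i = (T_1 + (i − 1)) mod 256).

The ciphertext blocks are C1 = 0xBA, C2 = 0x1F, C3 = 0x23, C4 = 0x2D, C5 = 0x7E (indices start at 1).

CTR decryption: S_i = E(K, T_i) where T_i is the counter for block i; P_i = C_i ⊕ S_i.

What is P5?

P5: T = 0x2F, S = E(K, T) = 0x1A; 0x7E ⊕ 0x1A = 0x64.

P5 = 0x64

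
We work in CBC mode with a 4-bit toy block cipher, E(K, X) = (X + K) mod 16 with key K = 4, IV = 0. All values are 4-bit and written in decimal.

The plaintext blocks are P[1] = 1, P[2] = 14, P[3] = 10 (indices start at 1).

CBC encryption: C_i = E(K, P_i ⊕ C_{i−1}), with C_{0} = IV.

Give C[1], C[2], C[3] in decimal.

C[1] = 5, C[2] = 15, C[3] = 9

C[1]: P[1] ⊕ 0 = 1; E(K, 1) = 5.
C[2]: P[2] ⊕ 5 = 11; E(K, 11) = 15.
C[3]: P[3] ⊕ 15 = 5; E(K, 5) = 9.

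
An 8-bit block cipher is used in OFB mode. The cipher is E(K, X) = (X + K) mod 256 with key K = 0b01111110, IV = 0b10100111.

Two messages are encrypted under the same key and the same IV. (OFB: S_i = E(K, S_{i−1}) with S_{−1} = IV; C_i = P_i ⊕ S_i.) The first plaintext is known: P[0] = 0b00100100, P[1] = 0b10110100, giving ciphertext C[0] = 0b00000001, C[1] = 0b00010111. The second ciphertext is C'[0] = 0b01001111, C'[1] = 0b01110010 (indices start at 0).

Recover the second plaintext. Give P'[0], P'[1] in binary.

P'[0] = 0b01101010, P'[1] = 0b11010001

In OFB with a reused IV, both messages share the same keystream S_i, so C_i ⊕ C'_i = P_i ⊕ P'_i and thus P'_i = P_i ⊕ C_i ⊕ C'_i.
P'[0]: 0b00100100 ⊕ 0b00000001 ⊕ 0b01001111 = 0b01101010.
P'[1]: 0b10110100 ⊕ 0b00010111 ⊕ 0b01110010 = 0b11010001.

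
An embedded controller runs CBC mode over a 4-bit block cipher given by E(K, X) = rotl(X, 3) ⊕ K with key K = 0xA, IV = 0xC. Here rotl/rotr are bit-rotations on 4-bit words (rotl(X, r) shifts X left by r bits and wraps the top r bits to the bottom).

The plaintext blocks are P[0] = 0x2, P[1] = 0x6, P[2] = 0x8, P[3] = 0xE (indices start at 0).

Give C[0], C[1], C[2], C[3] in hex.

CBC encryption: C_i = E(K, P_i ⊕ C_{i−1}), with C_{−1} = IV.
C[0]: P[0] ⊕ 0xC = 0xE; E(K, 0xE) = 0xD.
C[1]: P[1] ⊕ 0xD = 0xB; E(K, 0xB) = 0x7.
C[2]: P[2] ⊕ 0x7 = 0xF; E(K, 0xF) = 0x5.
C[3]: P[3] ⊕ 0x5 = 0xB; E(K, 0xB) = 0x7.

C[0] = 0xD, C[1] = 0x7, C[2] = 0x5, C[3] = 0x7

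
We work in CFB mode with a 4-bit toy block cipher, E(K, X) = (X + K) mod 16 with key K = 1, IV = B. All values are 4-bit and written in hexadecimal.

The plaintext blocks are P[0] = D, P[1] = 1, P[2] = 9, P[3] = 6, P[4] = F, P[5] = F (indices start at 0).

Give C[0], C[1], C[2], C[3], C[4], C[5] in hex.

C[0] = 1, C[1] = 3, C[2] = D, C[3] = 8, C[4] = 6, C[5] = 8

CFB encryption: C_i = P_i ⊕ E(K, C_{i−1}), with C_{−1} = IV.
C[0]: E(K, B) = C; D ⊕ C = 1.
C[1]: E(K, 1) = 2; 1 ⊕ 2 = 3.
C[2]: E(K, 3) = 4; 9 ⊕ 4 = D.
C[3]: E(K, D) = E; 6 ⊕ E = 8.
C[4]: E(K, 8) = 9; F ⊕ 9 = 6.
C[5]: E(K, 6) = 7; F ⊕ 7 = 8.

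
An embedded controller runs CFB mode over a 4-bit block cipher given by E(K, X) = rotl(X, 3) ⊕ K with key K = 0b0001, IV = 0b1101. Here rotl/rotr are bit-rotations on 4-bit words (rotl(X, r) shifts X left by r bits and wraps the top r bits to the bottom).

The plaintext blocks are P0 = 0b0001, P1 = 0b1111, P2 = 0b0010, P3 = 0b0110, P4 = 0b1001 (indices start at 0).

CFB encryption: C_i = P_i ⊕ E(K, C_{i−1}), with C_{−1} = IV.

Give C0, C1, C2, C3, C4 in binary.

C0 = 0b1110, C1 = 0b1001, C2 = 0b1111, C3 = 0b1000, C4 = 0b1100

C0: E(K, 0b1101) = 0b1111; 0b0001 ⊕ 0b1111 = 0b1110.
C1: E(K, 0b1110) = 0b0110; 0b1111 ⊕ 0b0110 = 0b1001.
C2: E(K, 0b1001) = 0b1101; 0b0010 ⊕ 0b1101 = 0b1111.
C3: E(K, 0b1111) = 0b1110; 0b0110 ⊕ 0b1110 = 0b1000.
C4: E(K, 0b1000) = 0b0101; 0b1001 ⊕ 0b0101 = 0b1100.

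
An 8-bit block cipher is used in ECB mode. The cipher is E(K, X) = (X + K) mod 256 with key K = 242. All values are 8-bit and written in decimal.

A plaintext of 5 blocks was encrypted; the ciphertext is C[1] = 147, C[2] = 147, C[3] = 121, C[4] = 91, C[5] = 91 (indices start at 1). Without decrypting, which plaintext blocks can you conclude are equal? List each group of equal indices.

P[1] = P[2]; P[4] = P[5]

ECB encrypts each block independently with the same key, so equal ciphertext blocks imply equal plaintext blocks.
C[1] = C[2] = 147, so P[1] = P[2].
C[4] = C[5] = 91, so P[4] = P[5].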